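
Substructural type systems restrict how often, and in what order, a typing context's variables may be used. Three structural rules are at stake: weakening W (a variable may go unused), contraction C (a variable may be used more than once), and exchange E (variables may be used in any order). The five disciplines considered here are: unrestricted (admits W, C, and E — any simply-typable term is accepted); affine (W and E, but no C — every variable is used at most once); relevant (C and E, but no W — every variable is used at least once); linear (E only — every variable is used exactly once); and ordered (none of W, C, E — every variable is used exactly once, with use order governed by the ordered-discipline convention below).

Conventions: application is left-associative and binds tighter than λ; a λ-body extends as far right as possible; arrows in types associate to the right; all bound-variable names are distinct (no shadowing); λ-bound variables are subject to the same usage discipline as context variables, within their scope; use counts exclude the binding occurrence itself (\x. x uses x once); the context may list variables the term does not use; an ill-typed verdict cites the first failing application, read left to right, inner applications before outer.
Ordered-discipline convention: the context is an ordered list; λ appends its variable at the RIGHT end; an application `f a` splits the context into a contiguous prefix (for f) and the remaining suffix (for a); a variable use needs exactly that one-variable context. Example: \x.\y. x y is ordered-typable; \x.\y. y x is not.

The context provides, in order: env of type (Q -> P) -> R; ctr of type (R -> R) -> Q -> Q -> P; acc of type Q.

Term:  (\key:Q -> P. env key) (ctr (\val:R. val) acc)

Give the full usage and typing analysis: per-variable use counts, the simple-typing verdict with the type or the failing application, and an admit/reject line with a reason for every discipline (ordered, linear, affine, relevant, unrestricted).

use counts: env: 1; ctr: 1; acc: 1; key (λ-bound): 1; val (λ-bound): 1
left-to-right use order: env, key, ctr, val, acc
typing: well-typed — term : R
ordered: ✓ — env, ctr, acc, key, val: once each, no exchange needed
linear: ✓ — single use per variable (env, ctr, acc, key, val)
affine: ✓ — at most one use each (env, ctr, acc, key, val)
relevant: ✓ — none of env, ctr, acc, key, val goes unused
unrestricted: ✓ — well-typed at R; no restrictions here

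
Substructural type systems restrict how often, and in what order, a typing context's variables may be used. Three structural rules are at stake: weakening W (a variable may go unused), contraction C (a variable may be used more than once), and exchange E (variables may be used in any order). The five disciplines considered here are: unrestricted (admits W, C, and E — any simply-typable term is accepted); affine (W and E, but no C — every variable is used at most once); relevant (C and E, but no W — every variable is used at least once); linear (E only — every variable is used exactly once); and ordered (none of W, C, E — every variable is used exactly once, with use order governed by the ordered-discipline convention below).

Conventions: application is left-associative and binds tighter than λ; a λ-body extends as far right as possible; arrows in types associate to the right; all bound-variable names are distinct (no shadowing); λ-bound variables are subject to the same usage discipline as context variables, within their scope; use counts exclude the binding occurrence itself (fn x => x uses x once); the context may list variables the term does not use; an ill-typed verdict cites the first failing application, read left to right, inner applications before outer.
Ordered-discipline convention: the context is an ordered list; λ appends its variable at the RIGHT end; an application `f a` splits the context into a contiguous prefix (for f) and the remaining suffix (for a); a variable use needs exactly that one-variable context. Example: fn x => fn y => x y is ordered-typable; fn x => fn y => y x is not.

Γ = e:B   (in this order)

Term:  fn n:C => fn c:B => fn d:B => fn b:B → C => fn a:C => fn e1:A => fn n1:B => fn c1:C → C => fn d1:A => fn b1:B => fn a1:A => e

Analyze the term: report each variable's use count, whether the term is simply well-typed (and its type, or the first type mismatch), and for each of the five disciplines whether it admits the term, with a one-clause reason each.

use counts: e ×1, n (λ-bound) ×0, c (λ-bound) ×0, d (λ-bound) ×0, b (λ-bound) ×0, a (λ-bound) ×0, e1 (λ-bound) ×0, n1 (λ-bound) ×0, c1 (λ-bound) ×0, d1 (λ-bound) ×0, b1 (λ-bound) ×0, a1 (λ-bound) ×0
left-to-right use order: e
typing: well-typed at C → B → B → (B → C) → C → A → B → (C → C) → A → B → A → B
ordered: ✗ — n, c, d, b, a, e1, n1, c1, d1, b1, a1 left unused
linear: ✗ — n, c, d, b, a, e1, n1, c1, d1, b1, a1 left unused
affine: ✓ — at most one use each (e, n, c, d, b, a, e1, n1, c1, d1, b1, a1)
relevant: ✗ — n, c, d, b, a, e1, n1, c1, d1, b1, a1 left unused
unrestricted: ✓ — well-typed at C → B → B → (B → C) → C → A → B → (C → C) → A → B → A → B; no restrictions here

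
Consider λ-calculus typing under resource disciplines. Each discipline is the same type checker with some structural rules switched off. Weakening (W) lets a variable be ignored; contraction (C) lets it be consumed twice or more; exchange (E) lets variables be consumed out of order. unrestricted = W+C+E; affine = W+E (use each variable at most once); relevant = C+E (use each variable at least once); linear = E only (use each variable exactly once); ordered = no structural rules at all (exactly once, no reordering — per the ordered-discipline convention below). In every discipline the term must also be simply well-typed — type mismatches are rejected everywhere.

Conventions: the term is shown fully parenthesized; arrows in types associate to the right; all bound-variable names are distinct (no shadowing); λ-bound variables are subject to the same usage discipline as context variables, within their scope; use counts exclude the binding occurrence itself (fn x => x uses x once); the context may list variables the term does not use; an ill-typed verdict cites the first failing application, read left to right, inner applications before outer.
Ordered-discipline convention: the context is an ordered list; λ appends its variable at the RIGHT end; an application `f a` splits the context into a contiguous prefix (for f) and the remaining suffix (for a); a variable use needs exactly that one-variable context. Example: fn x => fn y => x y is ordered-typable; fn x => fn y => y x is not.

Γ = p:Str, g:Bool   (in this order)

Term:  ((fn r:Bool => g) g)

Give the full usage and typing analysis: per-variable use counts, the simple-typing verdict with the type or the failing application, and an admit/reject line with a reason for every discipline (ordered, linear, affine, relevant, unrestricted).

usage: p ×0; g ×2; r [bound] ×0
use order (left to right): g, g
typing: well-typed at Bool
ordered ✗ (g ×2 used more than once (contraction); needs weakening: p, r unused)
linear ✗ (g ×2 used more than once (contraction); needs weakening: p, r unused)
affine ✗ (g ×2 used more than once (contraction))
relevant ✗ (needs weakening: p, r unused)
unrestricted ✓ (type-checks (Bool) and nothing is barred)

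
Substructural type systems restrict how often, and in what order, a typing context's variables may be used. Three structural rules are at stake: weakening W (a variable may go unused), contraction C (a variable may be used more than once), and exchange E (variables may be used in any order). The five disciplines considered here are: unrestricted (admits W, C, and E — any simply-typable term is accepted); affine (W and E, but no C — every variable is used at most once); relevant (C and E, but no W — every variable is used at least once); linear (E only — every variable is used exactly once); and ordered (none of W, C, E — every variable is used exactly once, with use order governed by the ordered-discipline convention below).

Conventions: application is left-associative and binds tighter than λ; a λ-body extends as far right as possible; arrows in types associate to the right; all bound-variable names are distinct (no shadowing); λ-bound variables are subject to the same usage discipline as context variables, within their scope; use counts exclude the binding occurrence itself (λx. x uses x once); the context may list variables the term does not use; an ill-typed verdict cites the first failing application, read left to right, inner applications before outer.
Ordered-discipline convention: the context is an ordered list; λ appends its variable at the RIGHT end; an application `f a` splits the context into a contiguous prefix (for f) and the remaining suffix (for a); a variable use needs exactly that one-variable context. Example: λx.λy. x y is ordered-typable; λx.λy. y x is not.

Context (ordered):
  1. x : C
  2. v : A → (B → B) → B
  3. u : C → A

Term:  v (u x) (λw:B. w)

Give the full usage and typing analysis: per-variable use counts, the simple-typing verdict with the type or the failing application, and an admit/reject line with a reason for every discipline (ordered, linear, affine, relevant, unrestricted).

usage: x=1, v=1, u=1, w (λ-bound)=1
use order (left to right): v, u, x, w
typing: the term checks, with type B
ordered ✗ (use order v, u, x, w needs exchange)
linear ✓ (each of x, v, u, w used exactly once)
affine ✓ (x, v, u, w: no repeats, contraction unneeded)
relevant ✓ (at least one use each (x, v, u, w))
unrestricted ✓ (typability at B is all that's needed)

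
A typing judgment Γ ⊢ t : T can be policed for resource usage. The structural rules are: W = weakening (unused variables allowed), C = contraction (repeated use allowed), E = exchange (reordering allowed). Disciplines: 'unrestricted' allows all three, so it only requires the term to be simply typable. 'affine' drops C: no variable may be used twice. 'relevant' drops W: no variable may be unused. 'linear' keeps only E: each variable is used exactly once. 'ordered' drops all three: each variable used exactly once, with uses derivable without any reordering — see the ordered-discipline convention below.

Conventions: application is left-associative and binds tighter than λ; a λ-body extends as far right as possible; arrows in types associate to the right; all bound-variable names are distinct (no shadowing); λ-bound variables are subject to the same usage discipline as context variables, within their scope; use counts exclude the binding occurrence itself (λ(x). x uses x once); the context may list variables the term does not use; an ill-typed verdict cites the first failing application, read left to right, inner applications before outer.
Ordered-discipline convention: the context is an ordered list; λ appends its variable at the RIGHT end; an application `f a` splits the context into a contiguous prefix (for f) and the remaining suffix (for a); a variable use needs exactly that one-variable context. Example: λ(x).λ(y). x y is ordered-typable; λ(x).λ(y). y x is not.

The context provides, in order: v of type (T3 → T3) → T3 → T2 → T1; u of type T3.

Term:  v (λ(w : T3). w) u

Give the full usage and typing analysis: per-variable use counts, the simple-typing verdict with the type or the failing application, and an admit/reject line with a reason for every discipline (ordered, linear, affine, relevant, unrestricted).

variable uses: v ×1; u ×1; w (bound) ×1
order of uses: v, w, u
typing: well-typed at T2 → T1
ordered: ✓ — single-use (v, u, w), ordered derivation ok
linear: ✓ — single use per variable (v, u, w)
affine: ✓ — no duplicate uses among v, u, w
relevant: ✓ — at least one use each (v, u, w)
unrestricted: ✓ — type-checks (T2 → T1) and nothing is barred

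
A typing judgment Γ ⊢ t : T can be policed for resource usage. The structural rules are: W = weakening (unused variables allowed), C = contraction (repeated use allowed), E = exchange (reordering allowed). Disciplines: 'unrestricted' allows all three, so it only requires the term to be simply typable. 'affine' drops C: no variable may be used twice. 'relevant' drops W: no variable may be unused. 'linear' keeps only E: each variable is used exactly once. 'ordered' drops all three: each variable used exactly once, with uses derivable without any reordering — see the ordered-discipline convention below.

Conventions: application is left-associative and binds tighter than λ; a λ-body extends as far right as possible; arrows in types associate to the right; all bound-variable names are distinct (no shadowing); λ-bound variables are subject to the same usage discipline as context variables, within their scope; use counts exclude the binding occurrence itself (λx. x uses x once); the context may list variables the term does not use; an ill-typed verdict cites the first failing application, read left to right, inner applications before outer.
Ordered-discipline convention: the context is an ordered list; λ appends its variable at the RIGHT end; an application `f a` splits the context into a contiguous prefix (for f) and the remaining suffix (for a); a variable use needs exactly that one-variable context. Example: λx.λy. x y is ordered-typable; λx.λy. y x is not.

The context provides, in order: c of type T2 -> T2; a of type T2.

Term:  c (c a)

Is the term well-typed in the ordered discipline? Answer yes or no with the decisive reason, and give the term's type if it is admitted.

no — c ×2 used more than once (contraction)
variable uses: c: 2×, a: 1×
use order (left to right): c, c, a
typing: well-typed at T2
per-discipline verdicts: ordered ✗ · linear ✗ · affine ✗ · relevant ✓ · unrestricted ✓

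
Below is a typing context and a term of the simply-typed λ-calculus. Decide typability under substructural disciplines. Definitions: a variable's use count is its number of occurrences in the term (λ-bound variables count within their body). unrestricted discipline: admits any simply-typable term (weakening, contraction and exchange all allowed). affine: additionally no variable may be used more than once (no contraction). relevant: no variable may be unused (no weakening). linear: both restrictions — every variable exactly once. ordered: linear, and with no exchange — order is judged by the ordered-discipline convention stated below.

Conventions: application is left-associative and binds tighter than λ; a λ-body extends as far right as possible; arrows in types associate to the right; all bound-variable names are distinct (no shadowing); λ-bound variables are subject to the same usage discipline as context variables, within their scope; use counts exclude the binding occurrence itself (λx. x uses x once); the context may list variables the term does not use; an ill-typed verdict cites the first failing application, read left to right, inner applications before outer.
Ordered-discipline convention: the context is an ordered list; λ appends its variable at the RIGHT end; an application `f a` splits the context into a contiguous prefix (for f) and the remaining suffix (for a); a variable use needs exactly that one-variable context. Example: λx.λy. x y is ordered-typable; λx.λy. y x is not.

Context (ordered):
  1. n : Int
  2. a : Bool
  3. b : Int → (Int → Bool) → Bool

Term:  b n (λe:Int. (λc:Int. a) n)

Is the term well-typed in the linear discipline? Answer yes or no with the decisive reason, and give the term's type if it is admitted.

no — needs contraction — n ×2; unused: e, c — weakening required
usage: n=2, a=1, b=1, e (bound)=0, c (bound)=0
order of uses: b, n, a, n
typing: well-typed — term : Bool
per-discipline verdicts: ordered ✗ · linear ✗ · affine ✗ · relevant ✗ · unrestricted ✓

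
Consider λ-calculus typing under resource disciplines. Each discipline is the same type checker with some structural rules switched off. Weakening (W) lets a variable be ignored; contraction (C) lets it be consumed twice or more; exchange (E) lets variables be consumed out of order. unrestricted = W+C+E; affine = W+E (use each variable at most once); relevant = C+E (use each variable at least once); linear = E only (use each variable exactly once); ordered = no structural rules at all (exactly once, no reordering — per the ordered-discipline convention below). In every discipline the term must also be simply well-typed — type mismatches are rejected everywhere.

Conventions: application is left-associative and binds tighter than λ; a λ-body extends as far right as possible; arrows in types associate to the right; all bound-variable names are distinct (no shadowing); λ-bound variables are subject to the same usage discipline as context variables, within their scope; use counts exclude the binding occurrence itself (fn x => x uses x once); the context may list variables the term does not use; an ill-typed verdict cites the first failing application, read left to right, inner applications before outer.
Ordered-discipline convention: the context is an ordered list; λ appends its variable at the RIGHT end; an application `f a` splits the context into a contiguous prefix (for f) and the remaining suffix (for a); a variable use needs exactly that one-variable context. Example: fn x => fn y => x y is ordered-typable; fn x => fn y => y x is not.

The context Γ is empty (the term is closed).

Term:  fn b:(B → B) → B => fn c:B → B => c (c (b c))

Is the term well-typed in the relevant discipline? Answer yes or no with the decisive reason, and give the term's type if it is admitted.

yes — every one of b, c appears; term : ((B → B) → B) → (B → B) → B
variable uses: b [bound]: 1, c [bound]: 3
left-to-right use order: c, c, b, c
typing: the term checks, with type ((B → B) → B) → (B → B) → B
per-discipline verdicts: ordered ✗; linear ✗; affine ✗; relevant ✓; unrestricted ✓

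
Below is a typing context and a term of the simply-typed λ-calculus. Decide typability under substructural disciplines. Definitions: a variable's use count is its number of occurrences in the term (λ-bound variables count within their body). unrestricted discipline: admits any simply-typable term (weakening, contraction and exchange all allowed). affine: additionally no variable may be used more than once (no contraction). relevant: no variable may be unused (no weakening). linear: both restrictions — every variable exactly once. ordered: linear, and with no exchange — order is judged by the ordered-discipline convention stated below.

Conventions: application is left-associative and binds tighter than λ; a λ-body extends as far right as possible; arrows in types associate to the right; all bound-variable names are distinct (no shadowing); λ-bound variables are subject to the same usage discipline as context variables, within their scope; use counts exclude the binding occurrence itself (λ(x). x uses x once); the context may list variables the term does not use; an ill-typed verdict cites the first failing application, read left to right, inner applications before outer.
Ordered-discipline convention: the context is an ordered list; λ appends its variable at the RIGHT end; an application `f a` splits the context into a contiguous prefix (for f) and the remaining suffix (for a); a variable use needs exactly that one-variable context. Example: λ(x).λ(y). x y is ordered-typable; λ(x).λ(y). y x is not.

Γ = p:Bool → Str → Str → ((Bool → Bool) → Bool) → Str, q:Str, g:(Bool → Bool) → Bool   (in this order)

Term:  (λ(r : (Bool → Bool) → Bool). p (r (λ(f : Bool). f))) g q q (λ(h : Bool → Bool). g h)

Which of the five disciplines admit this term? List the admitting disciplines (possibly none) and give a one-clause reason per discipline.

admitting disciplines: relevant, unrestricted
use counts: p: 1, q: 2, g: 2, r (λ-bound): 1, f (λ-bound): 1, h (λ-bound): 1
left-to-right use order: p, r, f, g, q, q, g, h
typing: well-typed at Str
ordered: ✗ — uses contraction: q ×2, g ×2
linear: ✗ — uses contraction: q ×2, g ×2
affine: ✗ — uses contraction: q ×2, g ×2
relevant: ✓ — at least one use each (p, q, g, r, f, h)
unrestricted: ✓ — type-checks (Str) and nothing is barred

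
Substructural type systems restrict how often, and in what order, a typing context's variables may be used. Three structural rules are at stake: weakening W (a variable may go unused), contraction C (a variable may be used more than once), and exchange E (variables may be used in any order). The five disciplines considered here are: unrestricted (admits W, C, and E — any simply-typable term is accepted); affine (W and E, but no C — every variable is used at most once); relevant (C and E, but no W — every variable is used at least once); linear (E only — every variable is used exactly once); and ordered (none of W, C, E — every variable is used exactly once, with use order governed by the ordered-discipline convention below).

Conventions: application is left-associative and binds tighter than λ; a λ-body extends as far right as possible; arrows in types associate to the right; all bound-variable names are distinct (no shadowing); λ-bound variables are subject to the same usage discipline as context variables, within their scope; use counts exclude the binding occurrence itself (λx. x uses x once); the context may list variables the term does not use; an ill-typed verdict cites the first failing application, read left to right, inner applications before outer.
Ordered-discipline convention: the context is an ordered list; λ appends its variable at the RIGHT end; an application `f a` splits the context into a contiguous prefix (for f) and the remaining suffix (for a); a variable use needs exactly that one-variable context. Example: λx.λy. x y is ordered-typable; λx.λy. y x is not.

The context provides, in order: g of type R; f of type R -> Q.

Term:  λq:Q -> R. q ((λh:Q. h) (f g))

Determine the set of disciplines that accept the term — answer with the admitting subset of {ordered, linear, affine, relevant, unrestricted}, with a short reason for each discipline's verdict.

admitted by: linear, affine, relevant, unrestricted
use counts: g ×1; f ×1; q (λ-bound) ×1; h (λ-bound) ×1
left-to-right use order: q, h, f, g
typing: well-typed — term : (Q -> R) -> R
ordered: ✗ — no contiguous prefix/suffix split fits q, h, f, g
linear: ✓ — g, f, q, h: one use apiece
affine: ✓ — g, f, q, h: no repeats, contraction unneeded
relevant: ✓ — none of g, f, q, h goes unused
unrestricted: ✓ — well-typed at (Q -> R) -> R; no restrictions here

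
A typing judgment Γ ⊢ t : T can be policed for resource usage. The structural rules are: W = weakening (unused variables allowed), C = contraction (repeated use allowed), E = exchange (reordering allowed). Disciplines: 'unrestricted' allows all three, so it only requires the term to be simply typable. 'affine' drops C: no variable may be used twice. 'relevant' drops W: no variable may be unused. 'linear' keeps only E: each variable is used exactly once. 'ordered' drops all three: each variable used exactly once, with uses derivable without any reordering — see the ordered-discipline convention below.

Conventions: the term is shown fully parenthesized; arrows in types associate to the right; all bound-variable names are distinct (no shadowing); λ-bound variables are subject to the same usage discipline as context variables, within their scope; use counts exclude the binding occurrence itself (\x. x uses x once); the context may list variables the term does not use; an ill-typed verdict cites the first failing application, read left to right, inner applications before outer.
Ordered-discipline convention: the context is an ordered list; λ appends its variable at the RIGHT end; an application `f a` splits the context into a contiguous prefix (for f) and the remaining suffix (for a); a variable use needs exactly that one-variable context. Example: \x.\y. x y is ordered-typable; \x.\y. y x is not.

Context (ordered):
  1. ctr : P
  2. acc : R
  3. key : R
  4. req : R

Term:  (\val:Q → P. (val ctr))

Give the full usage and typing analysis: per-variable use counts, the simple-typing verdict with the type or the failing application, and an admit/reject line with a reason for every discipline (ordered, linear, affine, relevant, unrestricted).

variable uses: ctr: 1×; acc: 0×; key: 0×; req: 0×; val [bound]: 1×
left-to-right use order: val, ctr
typing: ill-typed: an argument P mismatches the expected Q
ordered: ✗, fails simple typing
linear: ✗, a type mismatch blocks all five
affine: ✗, the type mismatch rejects it
relevant: ✗, not simply typable
unrestricted: ✗, fails simple typing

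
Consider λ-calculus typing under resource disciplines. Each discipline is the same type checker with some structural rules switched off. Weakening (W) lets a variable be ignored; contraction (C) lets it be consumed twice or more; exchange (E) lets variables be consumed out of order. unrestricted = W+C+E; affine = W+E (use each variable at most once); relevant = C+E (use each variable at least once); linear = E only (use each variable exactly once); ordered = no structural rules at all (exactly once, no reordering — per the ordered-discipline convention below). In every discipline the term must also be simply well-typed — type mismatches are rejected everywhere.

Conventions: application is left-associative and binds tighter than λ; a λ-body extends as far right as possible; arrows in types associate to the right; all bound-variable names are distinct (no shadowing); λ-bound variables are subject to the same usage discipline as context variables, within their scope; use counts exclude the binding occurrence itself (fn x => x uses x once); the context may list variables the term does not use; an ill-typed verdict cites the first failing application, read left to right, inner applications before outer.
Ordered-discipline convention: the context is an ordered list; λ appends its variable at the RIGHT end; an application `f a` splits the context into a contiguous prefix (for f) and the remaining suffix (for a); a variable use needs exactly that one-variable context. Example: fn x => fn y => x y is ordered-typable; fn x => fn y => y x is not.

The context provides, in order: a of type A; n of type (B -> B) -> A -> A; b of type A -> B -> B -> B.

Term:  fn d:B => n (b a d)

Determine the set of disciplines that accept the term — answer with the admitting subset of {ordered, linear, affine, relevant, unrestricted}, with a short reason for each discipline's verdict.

admitted in: linear, affine, relevant, unrestricted
usage: a ×1; n ×1; b ×1; d [bound] ×1
uses in reading order: n, b, a, d
typing: the term checks, with type B -> A -> A
ordered: ✗, no ordered split (uses run n, b, a, d)
linear: ✓, each of a, n, b, d used exactly once
affine: ✓, a, n, b, d: no repeats, contraction unneeded
relevant: ✓, none of a, n, b, d goes unused
unrestricted: ✓, well-typed at B -> A -> A; no restrictions here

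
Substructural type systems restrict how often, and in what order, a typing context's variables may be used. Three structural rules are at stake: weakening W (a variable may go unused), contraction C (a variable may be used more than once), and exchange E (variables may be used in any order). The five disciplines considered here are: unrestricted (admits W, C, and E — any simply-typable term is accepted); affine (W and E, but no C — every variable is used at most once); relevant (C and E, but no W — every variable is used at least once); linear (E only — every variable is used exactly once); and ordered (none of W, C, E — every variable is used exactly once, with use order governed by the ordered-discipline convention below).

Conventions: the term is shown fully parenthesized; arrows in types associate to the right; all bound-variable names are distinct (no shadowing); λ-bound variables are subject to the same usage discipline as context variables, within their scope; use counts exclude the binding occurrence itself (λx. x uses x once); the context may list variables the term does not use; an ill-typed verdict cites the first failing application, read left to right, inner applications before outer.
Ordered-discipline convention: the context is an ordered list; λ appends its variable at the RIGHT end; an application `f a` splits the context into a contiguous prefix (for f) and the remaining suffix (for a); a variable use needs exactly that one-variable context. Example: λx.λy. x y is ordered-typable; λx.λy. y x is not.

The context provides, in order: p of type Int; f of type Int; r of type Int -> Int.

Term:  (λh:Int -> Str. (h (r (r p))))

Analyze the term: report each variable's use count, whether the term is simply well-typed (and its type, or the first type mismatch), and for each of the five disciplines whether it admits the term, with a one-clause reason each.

usage: p=1; f=0; r=2; h [bound]=1
use order (left to right): h, r, r, p
typing: the term checks, with type (Int -> Str) -> Str
ordered: ✗ — needs contraction — r ×2; f left unused
linear: ✗ — needs contraction — r ×2; f left unused
affine: ✗ — needs contraction — r ×2
relevant: ✗ — f left unused
unrestricted: ✓ — type-checks ((Int -> Str) -> Str) and nothing is barred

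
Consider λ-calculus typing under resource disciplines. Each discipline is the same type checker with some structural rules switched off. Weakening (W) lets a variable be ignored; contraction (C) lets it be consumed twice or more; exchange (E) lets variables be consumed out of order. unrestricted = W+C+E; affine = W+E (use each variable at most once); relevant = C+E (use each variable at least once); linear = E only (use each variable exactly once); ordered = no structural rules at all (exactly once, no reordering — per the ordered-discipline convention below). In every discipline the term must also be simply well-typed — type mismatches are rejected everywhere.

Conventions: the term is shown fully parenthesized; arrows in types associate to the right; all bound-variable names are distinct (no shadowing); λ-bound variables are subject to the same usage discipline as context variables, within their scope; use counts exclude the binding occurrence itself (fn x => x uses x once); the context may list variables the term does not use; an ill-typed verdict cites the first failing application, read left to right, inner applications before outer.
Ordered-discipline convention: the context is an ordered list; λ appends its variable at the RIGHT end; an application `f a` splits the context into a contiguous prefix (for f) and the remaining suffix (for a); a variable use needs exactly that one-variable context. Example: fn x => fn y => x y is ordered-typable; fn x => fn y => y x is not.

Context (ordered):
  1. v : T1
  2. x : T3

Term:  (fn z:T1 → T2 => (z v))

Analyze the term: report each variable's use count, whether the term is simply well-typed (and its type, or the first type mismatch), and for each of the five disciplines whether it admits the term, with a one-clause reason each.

counts: v: 1×, x: 0×, z (bound): 1×
left-to-right use order: z, v
typing: well-typed at (T1 → T2) → T2
ordered: ✗, x never used (weakening)
linear: ✗, x never used (weakening)
affine: ✓, no duplicate uses among v, x, z
relevant: ✗, x never used (weakening)
unrestricted: ✓, typability at (T1 → T2) → T2 is all that's needed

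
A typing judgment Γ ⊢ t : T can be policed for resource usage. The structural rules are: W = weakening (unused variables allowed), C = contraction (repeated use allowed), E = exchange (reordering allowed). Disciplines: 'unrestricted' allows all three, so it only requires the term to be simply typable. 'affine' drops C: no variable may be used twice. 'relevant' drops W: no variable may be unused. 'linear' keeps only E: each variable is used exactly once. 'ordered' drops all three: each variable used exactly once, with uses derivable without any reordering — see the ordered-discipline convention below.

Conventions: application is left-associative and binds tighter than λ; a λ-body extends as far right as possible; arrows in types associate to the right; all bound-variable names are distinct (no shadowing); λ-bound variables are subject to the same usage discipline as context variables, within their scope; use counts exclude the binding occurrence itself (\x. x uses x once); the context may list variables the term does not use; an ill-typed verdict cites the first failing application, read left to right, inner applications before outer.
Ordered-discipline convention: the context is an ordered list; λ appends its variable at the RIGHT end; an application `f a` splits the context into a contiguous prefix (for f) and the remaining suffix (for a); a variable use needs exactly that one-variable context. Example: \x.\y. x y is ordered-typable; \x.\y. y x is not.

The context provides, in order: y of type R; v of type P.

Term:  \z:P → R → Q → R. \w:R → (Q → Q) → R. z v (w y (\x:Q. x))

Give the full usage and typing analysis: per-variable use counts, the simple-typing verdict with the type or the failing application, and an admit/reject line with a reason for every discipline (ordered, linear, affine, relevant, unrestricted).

variable uses: y ×1; v ×1; z [bound] ×1; w [bound] ×1; x [bound] ×1
uses in reading order: z, v, w, y, x
typing: well-typed — term : (P → R → Q → R) → (R → (Q → Q) → R) → Q → R
ordered: ✗ — use order z, v, w, y, x needs exchange
linear: ✓ — y, v, z, w, x: one use apiece
affine: ✓ — y, v, z, w, x: no repeats, contraction unneeded
relevant: ✓ — every one of y, v, z, w, x appears
unrestricted: ✓ — simply typable at (P → R → Q → R) → (R → (Q → Q) → R) → Q → R; W, C, E all held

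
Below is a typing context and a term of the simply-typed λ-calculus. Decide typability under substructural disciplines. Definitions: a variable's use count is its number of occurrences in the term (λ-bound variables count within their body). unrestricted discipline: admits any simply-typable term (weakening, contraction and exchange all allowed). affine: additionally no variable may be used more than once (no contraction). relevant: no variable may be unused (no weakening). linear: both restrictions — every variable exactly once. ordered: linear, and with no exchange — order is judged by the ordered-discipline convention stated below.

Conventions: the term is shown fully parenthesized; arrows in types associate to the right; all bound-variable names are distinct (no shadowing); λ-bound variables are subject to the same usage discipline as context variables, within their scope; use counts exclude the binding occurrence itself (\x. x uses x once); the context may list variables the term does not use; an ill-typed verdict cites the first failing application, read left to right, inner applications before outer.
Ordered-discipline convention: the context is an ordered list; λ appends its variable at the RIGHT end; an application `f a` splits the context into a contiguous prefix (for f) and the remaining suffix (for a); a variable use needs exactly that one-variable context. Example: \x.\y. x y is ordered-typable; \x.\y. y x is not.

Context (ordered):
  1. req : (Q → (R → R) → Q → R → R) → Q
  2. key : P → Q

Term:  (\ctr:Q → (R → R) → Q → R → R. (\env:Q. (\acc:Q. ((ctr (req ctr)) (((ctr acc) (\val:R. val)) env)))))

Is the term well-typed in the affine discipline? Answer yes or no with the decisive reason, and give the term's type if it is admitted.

no — uses contraction: ctr ×3
counts: req: 1×; key: 0×; ctr [bound]: 3×; env [bound]: 1×; acc [bound]: 1×; val [bound]: 1×
use order (left to right): ctr, req, ctr, ctr, acc, val, env
typing: ✓ — (Q → (R → R) → Q → R → R) → Q → Q → Q → R → R
per-discipline verdicts: ordered ✗ | linear ✗ | affine ✗ | relevant ✗ | unrestricted ✓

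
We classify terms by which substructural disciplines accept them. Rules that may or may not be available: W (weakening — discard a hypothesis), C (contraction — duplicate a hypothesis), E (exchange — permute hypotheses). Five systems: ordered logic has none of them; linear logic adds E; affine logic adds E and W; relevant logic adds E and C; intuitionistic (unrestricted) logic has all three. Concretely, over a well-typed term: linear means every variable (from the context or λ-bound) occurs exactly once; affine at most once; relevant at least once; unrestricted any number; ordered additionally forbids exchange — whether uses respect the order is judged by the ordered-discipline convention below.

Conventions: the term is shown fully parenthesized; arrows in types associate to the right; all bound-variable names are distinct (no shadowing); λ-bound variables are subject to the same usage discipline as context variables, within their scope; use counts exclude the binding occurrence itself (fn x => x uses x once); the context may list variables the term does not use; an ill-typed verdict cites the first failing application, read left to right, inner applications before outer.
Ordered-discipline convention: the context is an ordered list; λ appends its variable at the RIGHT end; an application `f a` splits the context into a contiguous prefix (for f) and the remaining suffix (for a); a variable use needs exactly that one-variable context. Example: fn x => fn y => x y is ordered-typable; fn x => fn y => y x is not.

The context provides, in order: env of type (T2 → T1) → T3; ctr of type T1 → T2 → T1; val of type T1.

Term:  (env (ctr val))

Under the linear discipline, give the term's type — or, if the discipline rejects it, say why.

term : T3
counts: env: 1; ctr: 1; val: 1
left-to-right use order: env, ctr, val
typing: well-typed at T3
all disciplines: ordered ✓ · linear ✓ · affine ✓ · relevant ✓ · unrestricted ✓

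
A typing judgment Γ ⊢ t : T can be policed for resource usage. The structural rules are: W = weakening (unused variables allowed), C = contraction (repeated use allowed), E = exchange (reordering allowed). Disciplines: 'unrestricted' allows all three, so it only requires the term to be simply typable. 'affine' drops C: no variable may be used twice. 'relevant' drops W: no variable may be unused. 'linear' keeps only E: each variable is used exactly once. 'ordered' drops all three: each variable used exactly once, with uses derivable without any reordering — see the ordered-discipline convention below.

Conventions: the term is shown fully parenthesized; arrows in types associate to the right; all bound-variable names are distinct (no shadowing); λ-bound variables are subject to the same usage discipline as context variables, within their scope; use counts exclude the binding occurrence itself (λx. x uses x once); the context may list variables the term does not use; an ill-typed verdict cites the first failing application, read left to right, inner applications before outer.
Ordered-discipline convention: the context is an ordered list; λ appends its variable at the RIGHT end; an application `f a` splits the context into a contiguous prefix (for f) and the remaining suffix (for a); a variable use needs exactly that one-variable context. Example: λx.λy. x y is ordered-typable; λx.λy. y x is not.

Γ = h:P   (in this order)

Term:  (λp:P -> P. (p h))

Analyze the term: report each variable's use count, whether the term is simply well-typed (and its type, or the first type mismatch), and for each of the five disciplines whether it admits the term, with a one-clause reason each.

counts: h ×1, p (bound) ×1
order of uses: p, h
typing: well-typed — term : (P -> P) -> P
ordered: ✗, no contiguous prefix/suffix split fits p, h
linear: ✓, h, p: one use apiece
affine: ✓, at most one use each (h, p)
relevant: ✓, at least one use each (h, p)
unrestricted: ✓, simply typable at (P -> P) -> P; W, C, E all held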